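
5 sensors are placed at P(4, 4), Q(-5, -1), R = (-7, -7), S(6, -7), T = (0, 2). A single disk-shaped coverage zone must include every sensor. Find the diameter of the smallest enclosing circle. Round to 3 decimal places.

The minimum enclosing circle is determined by three boundary points: P, R, S.
Their circumcentre is (-0.5, -2.5) with r² = 62.5.
The farthest remaining point Q is at distance² 22.5 ≤ 62.5.
Diameter = 2r = 2√(62.5) ≈ 15.811.

15.811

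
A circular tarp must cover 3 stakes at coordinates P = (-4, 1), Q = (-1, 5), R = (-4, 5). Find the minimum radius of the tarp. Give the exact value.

Side lengths²: PQ² = 25, PR² = 16, QR² = 9.
Since PQ² = 25 ≥ 16 + 9 = 25, the angle opposite PQ is not acute, so the smallest enclosing circle has PQ as diameter.
Centre = midpoint of PQ = (-2.5, 3), r² = 25/4 = 6.25.
r = √(6.25) = 2.5.

2.5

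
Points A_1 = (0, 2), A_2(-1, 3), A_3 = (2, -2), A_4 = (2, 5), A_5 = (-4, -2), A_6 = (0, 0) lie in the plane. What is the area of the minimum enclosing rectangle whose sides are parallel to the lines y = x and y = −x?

In coordinates u = x + y, v = x − y the rectangle is axis-aligned; the map (x,y)→(u,v) scales areas by 2.
u-values: 2, 2, 0, 7, -6, 0; range = 7 − (-6) = 13.
v-values: -2, -4, 4, -3, -2, 0; range = 4 − (-4) = 8.
Area = (13 × 8) / 2 = 52.

52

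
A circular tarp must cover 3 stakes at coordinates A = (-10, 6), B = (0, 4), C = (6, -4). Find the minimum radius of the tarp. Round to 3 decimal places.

9.434

Side lengths²: AB² = 104, AC² = 356, BC² = 100.
Since AC² = 356 ≥ 104 + 100 = 204, the angle opposite AC is not acute, so the smallest enclosing circle has AC as diameter.
Centre = midpoint of AC = (-2, 1), r² = 356/4 = 89.
r = √89 ≈ 9.434.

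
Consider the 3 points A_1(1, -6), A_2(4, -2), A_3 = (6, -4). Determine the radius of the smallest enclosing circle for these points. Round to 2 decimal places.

Side lengths²: A_1A_2² = 25, A_1A_3² = 29, A_2A_3² = 8.
Since A_1A_3² = 29 < 25 + 8 = 33, the triangle is acute, so the smallest enclosing circle is the circumcircle.
Circumcentre = (47/14, -65/14), r² = 725/98.
r = √(725/98) ≈ 2.72.

2.72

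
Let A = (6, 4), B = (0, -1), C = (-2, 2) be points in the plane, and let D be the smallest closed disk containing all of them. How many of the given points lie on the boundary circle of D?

Side lengths²: AB² = 61, AC² = 68, BC² = 13.
Since AC² = 68 < 61 + 13 = 74, the triangle is acute, so the smallest enclosing circle is the circumcircle.
Circumcentre = (59/28, 18/7), r² = 13481/784.
The points at distance exactly r from the centre are A, B, C — 3 points.

3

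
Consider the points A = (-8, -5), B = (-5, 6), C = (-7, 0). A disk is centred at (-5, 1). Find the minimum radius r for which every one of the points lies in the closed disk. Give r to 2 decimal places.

The required radius is the distance from (-5, 1) to the farthest point.
Squared distances: 45, 25, 5.
Maximum is 45, attained at A.
r = √45 ≈ 6.71.

6.71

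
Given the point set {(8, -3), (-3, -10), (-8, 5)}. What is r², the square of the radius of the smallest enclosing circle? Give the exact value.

85

Call the three points A, B, C in the order given.
Side lengths²: AB² = 170, AC² = 320, BC² = 250.
Since AC² = 320 < 250 + 170 = 420, the triangle is acute, so the smallest enclosing circle is the circumcircle.
Circumcentre = (-1, -1), r² = 85.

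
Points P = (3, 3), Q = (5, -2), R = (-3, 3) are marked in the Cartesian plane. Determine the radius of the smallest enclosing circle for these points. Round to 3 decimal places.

4.717

Side lengths²: PQ² = 29, PR² = 36, QR² = 89.
Since QR² = 89 ≥ 36 + 29 = 65, the angle opposite QR is not acute, so the smallest enclosing circle has QR as diameter.
Centre = midpoint of QR = (1, 0.5), r² = 89/4 = 22.25.
r = √(22.25) ≈ 4.717.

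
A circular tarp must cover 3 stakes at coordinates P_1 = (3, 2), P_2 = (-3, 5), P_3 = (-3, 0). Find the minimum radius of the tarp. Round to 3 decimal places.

3.536

Side lengths²: P_1P_2² = 45, P_1P_3² = 40, P_2P_3² = 25.
Since P_1P_2² = 45 < 40 + 25 = 65, the triangle is acute, so the smallest enclosing circle is the circumcircle.
Circumcentre = (-0.5, 2.5), r² = 12.5.
r = √(12.5) ≈ 3.536.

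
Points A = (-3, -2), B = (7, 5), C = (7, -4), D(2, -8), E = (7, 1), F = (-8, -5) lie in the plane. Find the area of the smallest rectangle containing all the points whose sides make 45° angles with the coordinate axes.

In coordinates u = x + y, v = x − y the rectangle is axis-aligned; the map (x,y)→(u,v) scales areas by 2.
u-values: -5, 12, 3, -6, 8, -13; range = 12 − (-13) = 25.
v-values: -1, 2, 11, 10, 6, -3; range = 11 − (-3) = 14.
Area = (25 × 14) / 2 = 175.

175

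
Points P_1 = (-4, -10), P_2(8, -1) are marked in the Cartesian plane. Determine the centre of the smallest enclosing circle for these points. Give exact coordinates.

(2, -5.5)

The smallest circle enclosing two points has them as diameter endpoints.
Centre = midpoint = (2, -5.5); r² = |P_1P_2|²/4 = 225/4 = 56.25.
Centre = (2, -5.5).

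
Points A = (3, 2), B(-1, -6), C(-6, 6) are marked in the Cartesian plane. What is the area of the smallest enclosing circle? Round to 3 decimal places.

Side lengths²: AB² = 80, AC² = 97, BC² = 169.
Since BC² = 169 < 97 + 80 = 177, the triangle is acute, so the smallest enclosing circle is the circumcircle.
Circumcentre = (-71/22, 5/44), r² = 81965/1936.
Area = π·r² = π·81965/1936 ≈ 133.007.

133.007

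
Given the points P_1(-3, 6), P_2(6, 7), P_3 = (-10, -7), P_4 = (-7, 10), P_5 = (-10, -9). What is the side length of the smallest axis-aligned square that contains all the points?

The bounding box has width 16 and height 19.
An axis-aligned square enclosing the set must have side ≥ max(width, height).
So the minimum side is max(16, 19) = 19.

19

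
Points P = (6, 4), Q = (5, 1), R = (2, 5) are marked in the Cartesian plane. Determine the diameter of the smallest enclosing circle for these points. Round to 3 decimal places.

5.015

Side lengths²: PQ² = 10, PR² = 17, QR² = 25.
Since QR² = 25 < 17 + 10 = 27, the triangle is acute, so the smallest enclosing circle is the circumcircle.
Circumcentre = (95/26, 81/26), r² = 2125/338.
Diameter = 2r = 2√(2125/338) ≈ 5.015.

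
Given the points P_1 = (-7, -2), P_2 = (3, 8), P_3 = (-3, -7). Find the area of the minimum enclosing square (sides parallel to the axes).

225

The bounding box has width 10 and height 15.
An axis-aligned square enclosing the set must have side ≥ max(width, height).
So the minimum side is max(10, 15) = 15.
Area = 15² = 225.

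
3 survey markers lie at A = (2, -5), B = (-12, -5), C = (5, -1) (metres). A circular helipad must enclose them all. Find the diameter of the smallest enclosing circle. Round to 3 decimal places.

Side lengths²: AB² = 196, AC² = 25, BC² = 305.
Since BC² = 305 ≥ 196 + 25 = 221, the angle opposite BC is not acute, so the smallest enclosing circle has BC as diameter.
Centre = midpoint of BC = (-3.5, -3), r² = 305/4 = 76.25.
Diameter = 2r = 2√(76.25) ≈ 17.464.

17.464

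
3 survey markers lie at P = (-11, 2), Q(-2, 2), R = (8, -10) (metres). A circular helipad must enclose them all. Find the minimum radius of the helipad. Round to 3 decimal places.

Side lengths²: PQ² = 81, PR² = 505, QR² = 244.
Since PR² = 505 ≥ 244 + 81 = 325, the angle opposite PR is not acute, so the smallest enclosing circle has PR as diameter.
Centre = midpoint of PR = (-1.5, -4), r² = 505/4 = 126.25.
r = √(126.25) ≈ 11.236.

11.236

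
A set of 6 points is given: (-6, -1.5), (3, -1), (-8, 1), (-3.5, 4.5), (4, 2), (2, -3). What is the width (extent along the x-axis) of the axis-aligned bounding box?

12

max x = 4, min x = -8, so width = 12.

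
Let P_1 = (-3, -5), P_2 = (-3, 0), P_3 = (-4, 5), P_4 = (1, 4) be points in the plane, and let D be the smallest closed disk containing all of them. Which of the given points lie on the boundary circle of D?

P_1, P_3, P_4

The minimum enclosing circle is determined by three boundary points: P_1, P_3, P_4.
Their circumcentre is (-233/98, 11/98) with r² = 127361/4802.
The farthest remaining point P_2 is at distance² 1921/4802 ≤ 127361/4802.
The points at distance exactly r from the centre are P_1, P_3, P_4 — 3 points.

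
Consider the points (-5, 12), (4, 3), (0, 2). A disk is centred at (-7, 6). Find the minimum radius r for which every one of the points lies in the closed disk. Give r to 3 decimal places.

The required radius is the distance from (-7, 6) to the farthest point.
Squared distances: 40, 130, 65.
Maximum is 130, attained at (4, 3).
r = √130 ≈ 11.402.

11.402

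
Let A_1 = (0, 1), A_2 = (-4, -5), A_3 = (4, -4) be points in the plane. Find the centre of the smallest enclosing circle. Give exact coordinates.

(-7/44, -71/22)

Side lengths²: A_1A_2² = 52, A_1A_3² = 41, A_2A_3² = 65.
Since A_2A_3² = 65 < 52 + 41 = 93, the triangle is acute, so the smallest enclosing circle is the circumcircle.
Circumcentre = (-7/44, -71/22), r² = 34645/1936.
Centre = (-7/44, -71/22).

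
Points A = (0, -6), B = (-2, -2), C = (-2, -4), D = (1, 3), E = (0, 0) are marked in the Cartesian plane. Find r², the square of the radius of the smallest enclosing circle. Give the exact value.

20.5

The farthest pair is A–D with squared distance 82. The circle on this segment as diameter has centre (0.5, -1.5) and r² = 82/4 = 20.5.
Check B: distance² to centre = 6.5 ≤ 20.5, so it lies inside.
All remaining points lie in this disk, and no smaller disk contains both endpoints, so this is the minimum enclosing circle.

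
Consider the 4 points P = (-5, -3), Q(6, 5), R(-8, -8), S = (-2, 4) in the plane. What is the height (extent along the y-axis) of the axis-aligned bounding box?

max y = 5, min y = -8, so height = 13.

13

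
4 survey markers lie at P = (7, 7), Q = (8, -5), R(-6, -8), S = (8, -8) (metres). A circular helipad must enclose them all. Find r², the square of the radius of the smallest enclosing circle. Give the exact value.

The minimum enclosing circle of a finite set is fixed by two of the points (as a diameter) or three (as a circumcircle).
The minimum enclosing circle is determined by three boundary points: P, R, S.
Their circumcentre is (1, -14/15) with r² = 22261/225.
The farthest remaining point Q is at distance² 14746/225 ≤ 22261/225.

22261/225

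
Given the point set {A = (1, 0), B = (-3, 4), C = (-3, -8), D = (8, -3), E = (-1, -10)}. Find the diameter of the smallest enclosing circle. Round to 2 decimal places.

A smallest enclosing disk is always determined by at most three of the input points on its boundary.
The minimum enclosing circle is determined by three boundary points: B, D, E.
Their circumcentre is (0.5, -37/14) with r² = 5525/98.
The farthest remaining point C is at distance² 4013/98 ≤ 5525/98.
Diameter = 2r = 2√(5525/98) ≈ 15.02.

15.02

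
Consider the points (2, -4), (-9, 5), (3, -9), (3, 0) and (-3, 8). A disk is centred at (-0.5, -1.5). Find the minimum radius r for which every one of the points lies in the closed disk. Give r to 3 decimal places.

10.700

The required radius is the distance from (-0.5, -1.5) to the farthest point.
Squared distances: 12.5, 114.5, 68.5, 14.5, 96.5.
Maximum is 114.5, attained at (-9, 5).
r = √(114.5) ≈ 10.700.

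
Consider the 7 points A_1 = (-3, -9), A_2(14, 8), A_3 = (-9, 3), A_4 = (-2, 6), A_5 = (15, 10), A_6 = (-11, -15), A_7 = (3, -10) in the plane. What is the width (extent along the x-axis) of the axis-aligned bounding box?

max x = 15, min x = -11, so width = 26.

26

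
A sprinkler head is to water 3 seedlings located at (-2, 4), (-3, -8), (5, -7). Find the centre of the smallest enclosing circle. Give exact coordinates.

(13/38, -85/38)

Call the three points A, B, C in the order given.
Side lengths²: AB² = 145, AC² = 170, BC² = 65.
Since AC² = 170 < 145 + 65 = 210, the triangle is acute, so the smallest enclosing circle is the circumcircle.
Circumcentre = (13/38, -85/38), r² = 32045/722.
Centre = (13/38, -85/38).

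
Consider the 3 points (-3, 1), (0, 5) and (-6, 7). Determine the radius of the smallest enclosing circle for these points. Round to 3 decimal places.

Call the three points A, B, C in the order given.
Side lengths²: AB² = 25, AC² = 45, BC² = 40.
Since AC² = 45 < 40 + 25 = 65, the triangle is acute, so the smallest enclosing circle is the circumcircle.
Circumcentre = (-3.5, 4.5), r² = 12.5.
r = √(12.5) ≈ 3.536.

3.536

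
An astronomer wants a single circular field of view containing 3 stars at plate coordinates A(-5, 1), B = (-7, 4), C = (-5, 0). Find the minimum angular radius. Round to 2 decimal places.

2.24

Side lengths²: AB² = 13, AC² = 1, BC² = 20.
Since BC² = 20 ≥ 13 + 1 = 14, the angle opposite BC is not acute, so the smallest enclosing circle has BC as diameter.
Centre = midpoint of BC = (-6, 2), r² = 20/4 = 5.
r = √5 ≈ 2.24.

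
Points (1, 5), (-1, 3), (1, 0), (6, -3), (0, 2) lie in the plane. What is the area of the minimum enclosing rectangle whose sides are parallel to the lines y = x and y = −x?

In coordinates u = x + y, v = x − y the rectangle is axis-aligned; the map (x,y)→(u,v) scales areas by 2.
u-values: 6, 2, 1, 3, 2; range = 6 − 1 = 5.
v-values: -4, -4, 1, 9, -2; range = 9 − (-4) = 13.
Area = (5 × 13) / 2 = 32.5.

32.5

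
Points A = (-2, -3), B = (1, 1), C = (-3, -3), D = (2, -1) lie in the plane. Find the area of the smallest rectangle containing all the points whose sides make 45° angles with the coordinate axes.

In coordinates u = x + y, v = x − y the rectangle is axis-aligned; the map (x,y)→(u,v) scales areas by 2.
u-values: -5, 2, -6, 1; range = 2 − (-6) = 8.
v-values: 1, 0, 0, 3; range = 3 − 0 = 3.
Area = (8 × 3) / 2 = 12.

12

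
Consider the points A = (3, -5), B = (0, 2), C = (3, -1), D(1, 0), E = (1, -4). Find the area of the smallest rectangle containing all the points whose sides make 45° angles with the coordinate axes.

25

In coordinates u = x + y, v = x − y the rectangle is axis-aligned; the map (x,y)→(u,v) scales areas by 2.
u-values: -2, 2, 2, 1, -3; range = 2 − (-3) = 5.
v-values: 8, -2, 4, 1, 5; range = 8 − (-2) = 10.
Area = (5 × 10) / 2 = 25.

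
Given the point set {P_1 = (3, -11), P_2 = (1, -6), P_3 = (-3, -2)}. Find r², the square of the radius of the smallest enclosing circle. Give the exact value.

Side lengths²: P_1P_2² = 29, P_1P_3² = 117, P_2P_3² = 32.
Since P_1P_3² = 117 ≥ 32 + 29 = 61, the angle opposite P_1P_3 is not acute, so the smallest enclosing circle has P_1P_3 as diameter.
Centre = midpoint of P_1P_3 = (0, -6.5), r² = 117/4 = 29.25.

29.25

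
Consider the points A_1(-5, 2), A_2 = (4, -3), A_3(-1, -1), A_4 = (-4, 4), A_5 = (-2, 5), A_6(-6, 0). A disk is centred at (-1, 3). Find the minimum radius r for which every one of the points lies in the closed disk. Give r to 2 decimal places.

The required radius is the distance from (-1, 3) to the farthest point.
Squared distances: 17, 61, 16, 10, 5, 34.
Maximum is 61, attained at A_2.
r = √61 ≈ 7.81.

7.81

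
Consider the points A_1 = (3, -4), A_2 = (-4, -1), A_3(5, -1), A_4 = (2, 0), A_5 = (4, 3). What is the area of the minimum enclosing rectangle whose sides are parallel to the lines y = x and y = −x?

In coordinates u = x + y, v = x − y the rectangle is axis-aligned; the map (x,y)→(u,v) scales areas by 2.
u-values: -1, -5, 4, 2, 7; range = 7 − (-5) = 12.
v-values: 7, -3, 6, 2, 1; range = 7 − (-3) = 10.
Area = (12 × 10) / 2 = 60.

60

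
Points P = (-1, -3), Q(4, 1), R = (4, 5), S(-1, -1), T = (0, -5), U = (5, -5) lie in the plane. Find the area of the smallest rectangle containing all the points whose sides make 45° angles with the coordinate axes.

In coordinates u = x + y, v = x − y the rectangle is axis-aligned; the map (x,y)→(u,v) scales areas by 2.
u-values: -4, 5, 9, -2, -5, 0; range = 9 − (-5) = 14.
v-values: 2, 3, -1, 0, 5, 10; range = 10 − (-1) = 11.
Area = (14 × 11) / 2 = 77.

77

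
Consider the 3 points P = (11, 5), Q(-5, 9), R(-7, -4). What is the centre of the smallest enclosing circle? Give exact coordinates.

(19/12, 4/3)

Side lengths²: PQ² = 272, PR² = 405, QR² = 173.
Since PR² = 405 < 272 + 173 = 445, the triangle is acute, so the smallest enclosing circle is the circumcircle.
Circumcentre = (19/12, 4/3), r² = 14705/144.
Centre = (19/12, 4/3).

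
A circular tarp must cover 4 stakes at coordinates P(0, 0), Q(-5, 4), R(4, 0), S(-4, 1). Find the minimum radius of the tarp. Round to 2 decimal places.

4.92

The minimum enclosing circle of a finite set is fixed by two of the points (as a diameter) or three (as a circumcircle).
The farthest pair is Q–R with squared distance 97. The circle on this segment as diameter has centre (-0.5, 2) and r² = 97/4 = 24.25.
Check P: distance² to centre = 4.25 ≤ 24.25, so it lies inside.
All remaining points lie in this disk, and no smaller disk contains both endpoints, so this is the minimum enclosing circle.
r = √(24.25) ≈ 4.92.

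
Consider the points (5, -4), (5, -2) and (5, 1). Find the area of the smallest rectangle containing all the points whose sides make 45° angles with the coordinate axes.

In coordinates u = x + y, v = x − y the rectangle is axis-aligned; the map (x,y)→(u,v) scales areas by 2.
u-values: 1, 3, 6; range = 6 − 1 = 5.
v-values: 9, 7, 4; range = 9 − 4 = 5.
Area = (5 × 5) / 2 = 12.5.

12.5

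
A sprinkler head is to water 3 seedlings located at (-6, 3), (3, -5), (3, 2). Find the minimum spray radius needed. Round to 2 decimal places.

Call the three points A, B, C in the order given.
Side lengths²: AB² = 145, AC² = 82, BC² = 49.
Since AB² = 145 ≥ 82 + 49 = 131, the angle opposite AB is not acute, so the smallest enclosing circle has AB as diameter.
Centre = midpoint of AB = (-1.5, -1), r² = 145/4 = 36.25.
r = √(36.25) ≈ 6.02.

6.02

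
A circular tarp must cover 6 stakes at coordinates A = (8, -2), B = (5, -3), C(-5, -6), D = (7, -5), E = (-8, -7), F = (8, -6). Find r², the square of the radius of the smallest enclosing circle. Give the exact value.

A smallest enclosing disk is always determined by at most three of the input points on its boundary.
The farthest pair is A–E with squared distance 281. The circle on this segment as diameter has centre (0, -4.5) and r² = 281/4 = 70.25.
Check B: distance² to centre = 27.25 ≤ 70.25, so it lies inside.
All remaining points lie in this disk, and no smaller disk contains both endpoints, so this is the minimum enclosing circle.

70.25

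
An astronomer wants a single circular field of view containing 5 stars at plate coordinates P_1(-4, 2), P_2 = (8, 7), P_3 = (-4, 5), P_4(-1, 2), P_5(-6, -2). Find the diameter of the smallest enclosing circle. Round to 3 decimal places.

16.643

The minimum enclosing circle of a finite set is fixed by two of the points (as a diameter) or three (as a circumcircle).
The farthest pair is P_2–P_5 with squared distance 277. The circle on this segment as diameter has centre (1, 2.5) and r² = 277/4 = 69.25.
Check P_1: distance² to centre = 25.25 ≤ 69.25, so it lies inside.
All remaining points lie in this disk, and no smaller disk contains both endpoints, so this is the minimum enclosing circle.
Diameter = 2r = 2√(69.25) ≈ 16.643.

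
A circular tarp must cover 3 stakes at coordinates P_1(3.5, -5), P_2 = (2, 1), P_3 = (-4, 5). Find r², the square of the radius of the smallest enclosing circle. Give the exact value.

39.0625

Side lengths²: P_1P_2² = 38.25, P_1P_3² = 156.25, P_2P_3² = 52.
Since P_1P_3² = 156.25 ≥ 52 + 38.25 = 90.25, the angle opposite P_1P_3 is not acute, so the smallest enclosing circle has P_1P_3 as diameter.
Centre = midpoint of P_1P_3 = (-0.25, 0), r² = 156.25/4 = 39.0625.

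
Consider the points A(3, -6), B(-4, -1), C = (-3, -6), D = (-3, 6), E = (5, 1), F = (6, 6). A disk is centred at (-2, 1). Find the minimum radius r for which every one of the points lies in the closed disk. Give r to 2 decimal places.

9.43

The required radius is the distance from (-2, 1) to the farthest point.
Squared distances: 74, 8, 50, 26, 49, 89.
Maximum is 89, attained at F.
r = √89 ≈ 9.43.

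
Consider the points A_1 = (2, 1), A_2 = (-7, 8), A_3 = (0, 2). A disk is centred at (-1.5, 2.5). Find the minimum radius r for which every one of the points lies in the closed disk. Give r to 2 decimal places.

7.78

The required radius is the distance from (-1.5, 2.5) to the farthest point.
Squared distances: 14.5, 60.5, 2.5.
Maximum is 60.5, attained at A_2.
r = √(60.5) ≈ 7.78.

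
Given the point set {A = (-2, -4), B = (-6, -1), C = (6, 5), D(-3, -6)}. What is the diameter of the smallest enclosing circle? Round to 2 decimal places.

By Welzl's lemma the MEC is supported by two points (diametrically opposite) or three points (on a circumcircle).
The minimum enclosing circle is determined by three boundary points: B, C, D.
Their circumcentre is (14/13, -2/13) with r² = 8585/169.
The farthest remaining point A is at distance² 4100/169 ≤ 8585/169.
Diameter = 2r = 2√(8585/169) ≈ 14.25.

14.25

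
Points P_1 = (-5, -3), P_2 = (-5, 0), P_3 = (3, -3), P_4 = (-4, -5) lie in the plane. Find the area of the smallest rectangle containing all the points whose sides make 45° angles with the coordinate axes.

49.5

In coordinates u = x + y, v = x − y the rectangle is axis-aligned; the map (x,y)→(u,v) scales areas by 2.
u-values: -8, -5, 0, -9; range = 0 − (-9) = 9.
v-values: -2, -5, 6, 1; range = 6 − (-5) = 11.
Area = (9 × 11) / 2 = 49.5.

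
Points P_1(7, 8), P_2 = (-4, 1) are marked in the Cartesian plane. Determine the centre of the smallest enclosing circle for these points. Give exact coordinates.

The smallest circle enclosing two points has them as diameter endpoints.
Centre = midpoint = (1.5, 4.5); r² = |P_1P_2|²/4 = 170/4 = 42.5.
Centre = (1.5, 4.5).

(1.5, 4.5)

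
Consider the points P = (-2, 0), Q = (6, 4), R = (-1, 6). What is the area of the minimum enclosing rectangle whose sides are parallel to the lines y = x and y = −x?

In coordinates u = x + y, v = x − y the rectangle is axis-aligned; the map (x,y)→(u,v) scales areas by 2.
u-values: -2, 10, 5; range = 10 − (-2) = 12.
v-values: -2, 2, -7; range = 2 − (-7) = 9.
Area = (12 × 9) / 2 = 54.

54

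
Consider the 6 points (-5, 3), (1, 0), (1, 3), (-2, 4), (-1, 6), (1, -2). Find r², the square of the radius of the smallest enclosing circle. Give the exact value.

The minimum enclosing circle is determined by three boundary points: (-5, 3), (-1, 6), (1, -2).
Their circumcentre is (-18/19, 67/38) with r² = 25925/1444.
The farthest remaining point (1, 0) is at distance² 9965/1444 ≤ 25925/1444.

25925/1444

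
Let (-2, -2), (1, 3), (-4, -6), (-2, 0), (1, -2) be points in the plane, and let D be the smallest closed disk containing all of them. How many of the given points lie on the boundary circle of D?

2

A smallest enclosing disk is always determined by at most three of the input points on its boundary.
The farthest pair is (1, 3)–(-4, -6) with squared distance 106. The circle on this segment as diameter has centre (-1.5, -1.5) and r² = 106/4 = 26.5.
Check (-2, -2): distance² to centre = 0.5 ≤ 26.5, so it lies inside.
All remaining points lie in this disk, and no smaller disk contains both endpoints, so this is the minimum enclosing circle.
The points at distance exactly r from the centre are (1, 3), (-4, -6) — 2 points.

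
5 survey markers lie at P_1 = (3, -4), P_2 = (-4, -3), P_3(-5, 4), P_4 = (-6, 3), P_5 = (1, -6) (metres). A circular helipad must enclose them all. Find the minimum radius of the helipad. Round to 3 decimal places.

5.831

By Welzl's lemma the MEC is supported by two points (diametrically opposite) or three points (on a circumcircle).
The farthest pair is P_3–P_5 with squared distance 136. The circle on this segment as diameter has centre (-2, -1) and r² = 136/4 = 34.
Check P_1: distance² to centre = 34 ≤ 34, so it lies inside.
All remaining points lie in this disk, and no smaller disk contains both endpoints, so this is the minimum enclosing circle.
r = √34 ≈ 5.831.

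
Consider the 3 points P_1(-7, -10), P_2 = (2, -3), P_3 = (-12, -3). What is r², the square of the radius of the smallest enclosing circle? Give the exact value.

2405/49

Side lengths²: P_1P_2² = 130, P_1P_3² = 74, P_2P_3² = 196.
Since P_2P_3² = 196 < 130 + 74 = 204, the triangle is acute, so the smallest enclosing circle is the circumcircle.
Circumcentre = (-5, -23/7), r² = 2405/49.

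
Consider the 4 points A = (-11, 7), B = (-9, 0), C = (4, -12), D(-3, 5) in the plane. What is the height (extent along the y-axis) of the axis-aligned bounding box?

max y = 7, min y = -12, so height = 19.

19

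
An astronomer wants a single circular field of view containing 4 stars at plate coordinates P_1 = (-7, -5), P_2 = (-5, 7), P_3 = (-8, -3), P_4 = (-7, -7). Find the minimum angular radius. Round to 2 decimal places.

7.07

A smallest enclosing disk is always determined by at most three of the input points on its boundary.
The farthest pair is P_2–P_4 with squared distance 200. The circle on this segment as diameter has centre (-6, 0) and r² = 200/4 = 50.
Check P_1: distance² to centre = 26 ≤ 50, so it lies inside.
All remaining points lie in this disk, and no smaller disk contains both endpoints, so this is the minimum enclosing circle.
r = √50 ≈ 7.07.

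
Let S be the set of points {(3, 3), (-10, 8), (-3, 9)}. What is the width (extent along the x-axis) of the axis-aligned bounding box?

13

max x = 3, min x = -10, so width = 13.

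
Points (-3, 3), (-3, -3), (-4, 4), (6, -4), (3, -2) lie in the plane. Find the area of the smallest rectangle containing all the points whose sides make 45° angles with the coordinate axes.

In coordinates u = x + y, v = x − y the rectangle is axis-aligned; the map (x,y)→(u,v) scales areas by 2.
u-values: 0, -6, 0, 2, 1; range = 2 − (-6) = 8.
v-values: -6, 0, -8, 10, 5; range = 10 − (-8) = 18.
Area = (8 × 18) / 2 = 72.

72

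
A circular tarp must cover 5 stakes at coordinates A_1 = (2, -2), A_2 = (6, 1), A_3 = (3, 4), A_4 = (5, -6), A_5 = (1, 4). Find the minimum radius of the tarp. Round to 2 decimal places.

By Welzl's lemma the MEC is supported by two points (diametrically opposite) or three points (on a circumcircle).
The farthest pair is A_4–A_5 with squared distance 116. The circle on this segment as diameter has centre (3, -1) and r² = 116/4 = 29.
Check A_1: distance² to centre = 2 ≤ 29, so it lies inside.
All remaining points lie in this disk, and no smaller disk contains both endpoints, so this is the minimum enclosing circle.
r = √29 ≈ 5.39.

5.39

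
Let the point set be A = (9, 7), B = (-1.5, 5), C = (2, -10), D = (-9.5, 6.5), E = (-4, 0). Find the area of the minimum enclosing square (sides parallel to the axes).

The bounding box has width 18.5 and height 17.
An axis-aligned square enclosing the set must have side ≥ max(width, height).
So the minimum side is max(18.5, 17) = 18.5.
Area = 18.5² = 342.25.

342.25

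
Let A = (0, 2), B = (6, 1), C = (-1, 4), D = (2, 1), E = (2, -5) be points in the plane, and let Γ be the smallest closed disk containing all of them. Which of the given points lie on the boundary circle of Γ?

The minimum enclosing circle is determined by three boundary points: B, C, E.
Their circumcentre is (4/3, -2/9) with r² = 1885/81.
The farthest remaining point A is at distance² 544/81 ≤ 1885/81.
The points at distance exactly r from the centre are B, C, E — 3 points.

B, C, E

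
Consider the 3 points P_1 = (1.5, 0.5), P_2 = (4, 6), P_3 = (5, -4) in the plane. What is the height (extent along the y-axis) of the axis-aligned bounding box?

10

max y = 6, min y = -4, so height = 10.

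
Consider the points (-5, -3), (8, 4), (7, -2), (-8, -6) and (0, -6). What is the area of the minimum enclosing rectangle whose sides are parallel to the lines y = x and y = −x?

143

In coordinates u = x + y, v = x − y the rectangle is axis-aligned; the map (x,y)→(u,v) scales areas by 2.
u-values: -8, 12, 5, -14, -6; range = 12 − (-14) = 26.
v-values: -2, 4, 9, -2, 6; range = 9 − (-2) = 11.
Area = (26 × 11) / 2 = 143.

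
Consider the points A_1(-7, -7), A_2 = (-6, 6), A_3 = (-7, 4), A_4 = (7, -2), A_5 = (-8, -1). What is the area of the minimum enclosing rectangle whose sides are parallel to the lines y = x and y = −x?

199.5

In coordinates u = x + y, v = x − y the rectangle is axis-aligned; the map (x,y)→(u,v) scales areas by 2.
u-values: -14, 0, -3, 5, -9; range = 5 − (-14) = 19.
v-values: 0, -12, -11, 9, -7; range = 9 − (-12) = 21.
Area = (19 × 21) / 2 = 199.5.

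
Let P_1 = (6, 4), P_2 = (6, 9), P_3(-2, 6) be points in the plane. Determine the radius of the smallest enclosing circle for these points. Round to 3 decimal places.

Side lengths²: P_1P_2² = 25, P_1P_3² = 68, P_2P_3² = 73.
Since P_2P_3² = 73 < 68 + 25 = 93, the triangle is acute, so the smallest enclosing circle is the circumcircle.
Circumcentre = (2.375, 6.5), r² = 19.390625.
r = √(19.390625) ≈ 4.403.

4.403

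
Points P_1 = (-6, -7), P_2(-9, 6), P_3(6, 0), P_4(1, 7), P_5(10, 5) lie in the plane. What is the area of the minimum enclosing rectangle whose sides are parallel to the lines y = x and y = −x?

294

In coordinates u = x + y, v = x − y the rectangle is axis-aligned; the map (x,y)→(u,v) scales areas by 2.
u-values: -13, -3, 6, 8, 15; range = 15 − (-13) = 28.
v-values: 1, -15, 6, -6, 5; range = 6 − (-15) = 21.
Area = (28 × 21) / 2 = 294.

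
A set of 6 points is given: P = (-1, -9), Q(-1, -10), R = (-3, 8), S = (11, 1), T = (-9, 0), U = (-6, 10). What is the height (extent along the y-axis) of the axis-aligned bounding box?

max y = 10, min y = -10, so height = 20.

20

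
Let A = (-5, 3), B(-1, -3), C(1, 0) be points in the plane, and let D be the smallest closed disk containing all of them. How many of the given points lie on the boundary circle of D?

3

Side lengths²: AB² = 52, AC² = 45, BC² = 13.
Since AB² = 52 < 45 + 13 = 58, the triangle is acute, so the smallest enclosing circle is the circumcircle.
Circumcentre = (-2.625, 0.25), r² = 13.203125.
The points at distance exactly r from the centre are A, B, C — 3 points.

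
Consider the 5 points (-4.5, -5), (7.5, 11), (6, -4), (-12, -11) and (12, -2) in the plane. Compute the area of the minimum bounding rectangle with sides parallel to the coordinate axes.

x ranges over [-12, 12], width 24.
y ranges over [-11, 11], height 22.
Area = 24 × 22 = 528.

528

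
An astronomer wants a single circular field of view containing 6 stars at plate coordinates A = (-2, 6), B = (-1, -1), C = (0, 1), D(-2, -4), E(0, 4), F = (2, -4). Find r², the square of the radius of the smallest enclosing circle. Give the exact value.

The farthest pair is A–F with squared distance 116. The circle on this segment as diameter has centre (0, 1) and r² = 116/4 = 29.
Check B: distance² to centre = 5 ≤ 29, so it lies inside.
All remaining points lie in this disk, and no smaller disk contains both endpoints, so this is the minimum enclosing circle.

29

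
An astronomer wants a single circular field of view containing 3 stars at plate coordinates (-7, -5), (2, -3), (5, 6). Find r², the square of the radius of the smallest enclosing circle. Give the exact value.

66.25

Call the three points A, B, C in the order given.
Side lengths²: AB² = 85, AC² = 265, BC² = 90.
Since AC² = 265 ≥ 90 + 85 = 175, the angle opposite AC is not acute, so the smallest enclosing circle has AC as diameter.
Centre = midpoint of AC = (-1, 0.5), r² = 265/4 = 66.25.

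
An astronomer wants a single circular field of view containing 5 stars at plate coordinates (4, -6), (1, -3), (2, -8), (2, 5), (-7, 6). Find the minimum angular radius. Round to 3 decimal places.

The minimum enclosing circle of a finite set is fixed by two of the points (as a diameter) or three (as a circumcircle).
The farthest pair is (2, -8)–(-7, 6) with squared distance 277. The circle on this segment as diameter has centre (-2.5, -1) and r² = 277/4 = 69.25.
Check (4, -6): distance² to centre = 67.25 ≤ 69.25, so it lies inside.
All remaining points lie in this disk, and no smaller disk contains both endpoints, so this is the minimum enclosing circle.
r = √(69.25) ≈ 8.322.

8.322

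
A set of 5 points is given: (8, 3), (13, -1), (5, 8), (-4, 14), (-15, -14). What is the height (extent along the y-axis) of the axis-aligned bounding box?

28

max y = 14, min y = -14, so height = 28.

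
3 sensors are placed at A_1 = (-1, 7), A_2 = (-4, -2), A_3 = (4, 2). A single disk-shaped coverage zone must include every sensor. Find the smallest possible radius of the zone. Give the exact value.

Side lengths²: A_1A_2² = 90, A_1A_3² = 50, A_2A_3² = 80.
Since A_1A_2² = 90 < 80 + 50 = 130, the triangle is acute, so the smallest enclosing circle is the circumcircle.
Circumcentre = (-1, 2), r² = 25.
r = √25 = 5.

5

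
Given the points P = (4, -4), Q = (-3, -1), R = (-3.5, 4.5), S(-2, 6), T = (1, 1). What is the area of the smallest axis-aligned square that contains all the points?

100

The bounding box has width 7.5 and height 10.
An axis-aligned square enclosing the set must have side ≥ max(width, height).
So the minimum side is max(7.5, 10) = 10.
Area = 10² = 100.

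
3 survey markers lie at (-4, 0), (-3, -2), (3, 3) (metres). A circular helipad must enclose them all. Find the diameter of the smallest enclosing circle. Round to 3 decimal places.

Call the three points A, B, C in the order given.
Side lengths²: AB² = 5, AC² = 58, BC² = 61.
Since BC² = 61 < 58 + 5 = 63, the triangle is acute, so the smallest enclosing circle is the circumcircle.
Circumcentre = (-5/34, 23/34), r² = 8845/578.
Diameter = 2r = 2√(8845/578) ≈ 7.824.

7.824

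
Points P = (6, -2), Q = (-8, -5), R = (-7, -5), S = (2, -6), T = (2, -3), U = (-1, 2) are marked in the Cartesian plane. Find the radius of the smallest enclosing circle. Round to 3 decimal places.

By Welzl's lemma the MEC is supported by two points (diametrically opposite) or three points (on a circumcircle).
The farthest pair is P–Q with squared distance 205. The circle on this segment as diameter has centre (-1, -3.5) and r² = 205/4 = 51.25.
Check R: distance² to centre = 38.25 ≤ 51.25, so it lies inside.
All remaining points lie in this disk, and no smaller disk contains both endpoints, so this is the minimum enclosing circle.
r = √(51.25) ≈ 7.159.

7.159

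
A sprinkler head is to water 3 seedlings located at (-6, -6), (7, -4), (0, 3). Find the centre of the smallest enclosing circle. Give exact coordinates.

(0.3, -3.7)

Call the three points A, B, C in the order given.
Side lengths²: AB² = 173, AC² = 117, BC² = 98.
Since AB² = 173 < 117 + 98 = 215, the triangle is acute, so the smallest enclosing circle is the circumcircle.
Circumcentre = (0.3, -3.7), r² = 44.98.
Centre = (0.3, -3.7).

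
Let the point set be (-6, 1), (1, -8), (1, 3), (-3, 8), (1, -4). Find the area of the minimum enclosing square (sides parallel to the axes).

256

The bounding box has width 7 and height 16.
An axis-aligned square enclosing the set must have side ≥ max(width, height).
So the minimum side is max(7, 16) = 16.
Area = 16² = 256.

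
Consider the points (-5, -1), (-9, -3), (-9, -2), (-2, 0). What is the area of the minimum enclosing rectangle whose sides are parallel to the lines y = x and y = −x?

25

In coordinates u = x + y, v = x − y the rectangle is axis-aligned; the map (x,y)→(u,v) scales areas by 2.
u-values: -6, -12, -11, -2; range = -2 − (-12) = 10.
v-values: -4, -6, -7, -2; range = -2 − (-7) = 5.
Area = (10 × 5) / 2 = 25.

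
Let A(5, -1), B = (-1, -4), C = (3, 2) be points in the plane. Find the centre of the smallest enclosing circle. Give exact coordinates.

(1.375, -1.25)

Side lengths²: AB² = 45, AC² = 13, BC² = 52.
Since BC² = 52 < 45 + 13 = 58, the triangle is acute, so the smallest enclosing circle is the circumcircle.
Circumcentre = (1.375, -1.25), r² = 13.203125.
Centre = (1.375, -1.25).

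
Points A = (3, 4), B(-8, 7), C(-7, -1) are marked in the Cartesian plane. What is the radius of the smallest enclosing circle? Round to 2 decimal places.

6.05

Side lengths²: AB² = 130, AC² = 125, BC² = 65.
Since AB² = 130 < 125 + 65 = 190, the triangle is acute, so the smallest enclosing circle is the circumcircle.
Circumcentre = (-103/34, 121/34), r² = 21125/578.
r = √(21125/578) ≈ 6.05.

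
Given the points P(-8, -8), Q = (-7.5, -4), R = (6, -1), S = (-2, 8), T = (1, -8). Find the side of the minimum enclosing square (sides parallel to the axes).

The bounding box has width 14 and height 16.
An axis-aligned square enclosing the set must have side ≥ max(width, height).
So the minimum side is max(14, 16) = 16.

16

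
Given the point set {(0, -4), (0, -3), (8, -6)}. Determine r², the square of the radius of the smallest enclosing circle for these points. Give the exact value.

18.25

Call the three points A, B, C in the order given.
Side lengths²: AB² = 1, AC² = 68, BC² = 73.
Since BC² = 73 ≥ 68 + 1 = 69, the angle opposite BC is not acute, so the smallest enclosing circle has BC as diameter.
Centre = midpoint of BC = (4, -4.5), r² = 73/4 = 18.25.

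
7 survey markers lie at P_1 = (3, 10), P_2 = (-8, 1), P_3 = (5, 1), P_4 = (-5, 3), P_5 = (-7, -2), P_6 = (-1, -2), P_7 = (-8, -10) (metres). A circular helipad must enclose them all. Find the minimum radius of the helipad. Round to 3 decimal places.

The minimum enclosing circle of a finite set is fixed by two of the points (as a diameter) or three (as a circumcircle).
The farthest pair is P_1–P_7 with squared distance 521. The circle on this segment as diameter has centre (-2.5, 0) and r² = 521/4 = 130.25.
Check P_2: distance² to centre = 31.25 ≤ 130.25, so it lies inside.
All remaining points lie in this disk, and no smaller disk contains both endpoints, so this is the minimum enclosing circle.
r = √(130.25) ≈ 11.413.

11.413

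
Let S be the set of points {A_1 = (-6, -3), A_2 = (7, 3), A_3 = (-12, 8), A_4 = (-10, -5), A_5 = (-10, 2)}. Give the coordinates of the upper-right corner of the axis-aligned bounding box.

(7, 8)

x-range [-12, 7], y-range [-5, 8].
The upper-right corner is (7, 8).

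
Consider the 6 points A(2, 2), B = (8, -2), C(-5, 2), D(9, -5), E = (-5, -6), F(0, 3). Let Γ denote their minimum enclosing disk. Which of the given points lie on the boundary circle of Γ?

A smallest enclosing disk is always determined by at most three of the input points on its boundary.
The minimum enclosing circle is determined by three boundary points: C, D, E.
Their circumcentre is (1.75, -2) with r² = 61.5625.
The farthest remaining point B is at distance² 39.0625 ≤ 61.5625.
The points at distance exactly r from the centre are C, D, E — 3 points.

C, D, E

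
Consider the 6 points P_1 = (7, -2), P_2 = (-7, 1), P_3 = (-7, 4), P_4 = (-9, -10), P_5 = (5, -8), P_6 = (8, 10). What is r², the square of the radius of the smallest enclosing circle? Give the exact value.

172.25

A smallest enclosing disk is always determined by at most three of the input points on its boundary.
The farthest pair is P_4–P_6 with squared distance 689. The circle on this segment as diameter has centre (-0.5, 0) and r² = 689/4 = 172.25.
Check P_1: distance² to centre = 60.25 ≤ 172.25, so it lies inside.
All remaining points lie in this disk, and no smaller disk contains both endpoints, so this is the minimum enclosing circle.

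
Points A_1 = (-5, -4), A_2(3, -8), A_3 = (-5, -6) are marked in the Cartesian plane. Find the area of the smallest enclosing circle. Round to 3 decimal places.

62.832

Side lengths²: A_1A_2² = 80, A_1A_3² = 4, A_2A_3² = 68.
Since A_1A_2² = 80 ≥ 68 + 4 = 72, the angle opposite A_1A_2 is not acute, so the smallest enclosing circle has A_1A_2 as diameter.
Centre = midpoint of A_1A_2 = (-1, -6), r² = 80/4 = 20.
Area = π·r² = π·20 ≈ 62.832.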